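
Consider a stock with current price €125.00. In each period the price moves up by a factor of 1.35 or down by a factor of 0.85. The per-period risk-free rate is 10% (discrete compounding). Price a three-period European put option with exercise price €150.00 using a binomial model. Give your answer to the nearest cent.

€14.79

Risk-neutral probability p = (1 + 0.1 − 0.85)/(1.35 − 0.85) = 0.2500/0.5000 = 0.5000
Terminal stock prices: S_uuu = 307.5, S_uud = 193.6, S_udd = 121.9, S_ddd = 76.77
Terminal payoffs (K − S): max(-157.5, 0) = 0, max(-43.64, 0) = 0, max(28.08, 0) = 28.08, max(73.23, 0) = 73.23
Node uu (S = 227.8): V_uu = 1/1.1·[0.5000·0.0000 + 0.5000·0.0000] = 0.0000
Node ud (S = 143.4): V_ud = 1/1.1·[0.5000·0.0000 + 0.5000·28.0781] = 12.7628
Node dd (S = 90.31): V_dd = 1/1.1·[0.5000·28.0781 + 0.5000·73.2344] = 46.0511
Node u (S = 168.8): V_u = 1/1.1·[0.5000·0.0000 + 0.5000·12.7628] = 5.8013
Node d (S = 106.2): V_d = 1/1.1·[0.5000·12.7628 + 0.5000·46.0511] = 26.7336
Node 0 (S = 125): V_0 = 1/1.1·[0.5000·5.8013 + 0.5000·26.7336] = 14.7886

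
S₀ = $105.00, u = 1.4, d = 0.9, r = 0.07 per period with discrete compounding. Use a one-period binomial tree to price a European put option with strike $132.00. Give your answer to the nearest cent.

$23.13

Risk-neutral probability p = (1 + 0.07 − 0.9)/(1.4 − 0.9) = 0.1700/0.5000 = 0.3400
Terminal stock prices: S_u = 147, S_d = 94.5
Terminal payoffs (K − S): max(-15, 0) = 0, max(37.5, 0) = 37.5
Node 0 (S = 105): V_0 = 1/1.07·[0.3400·0.0000 + 0.6600·37.5000] = 23.1308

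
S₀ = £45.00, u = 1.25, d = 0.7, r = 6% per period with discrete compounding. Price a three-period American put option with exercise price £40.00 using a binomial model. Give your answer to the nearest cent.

Risk-neutral probability p = (1 + 0.06 − 0.7)/(1.25 − 0.7) = 0.3600/0.5500 = 0.6545
Terminal stock prices: S_uuu = 87.89, S_uud = 49.22, S_udd = 27.56, S_ddd = 15.43
Terminal payoffs (K − S): max(-47.89, 0) = 0, max(-9.219, 0) = 0, max(12.44, 0) = 12.44, max(24.57, 0) = 24.57
Node uu (S = 70.31): continuation = 1/1.06·[0.6545·0.0000 + 0.3455·0.0000] = 0.0000; exercise value = 0.0000 ≤ continuation, so V_uu = 0.0000
Node ud (S = 39.38): continuation = 1/1.06·[0.6545·0.0000 + 0.3455·12.4375] = 4.0534; exercise value = 0.6250 ≤ continuation, so V_ud = 4.0534
Node dd (S = 22.05): continuation = 1/1.06·[0.6545·12.4375 + 0.3455·24.5650] = 15.6858; exercise value = 17.9500 > continuation, so V_dd = 17.9500 (exercise)
Node u (S = 56.25): continuation = 1/1.06·[0.6545·0.0000 + 0.3455·4.0534] = 1.3210; exercise value = 0.0000 ≤ continuation, so V_u = 1.3210
Node d (S = 31.5): continuation = 1/1.06·[0.6545·4.0534 + 0.3455·17.9500] = 8.3529; exercise value = 8.5000 > continuation, so V_d = 8.5000 (exercise)
Node 0 (S = 45): continuation = 1/1.06·[0.6545·1.3210 + 0.3455·8.5000] = 3.5859; exercise value = 0.0000 ≤ continuation, so V_0 = 3.5859

£3.59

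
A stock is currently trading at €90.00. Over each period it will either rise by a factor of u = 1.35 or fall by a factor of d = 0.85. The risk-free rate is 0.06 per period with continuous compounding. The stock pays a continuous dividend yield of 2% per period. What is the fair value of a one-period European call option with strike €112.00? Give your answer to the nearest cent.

Per-period risk-free factor R = e^0.06 = 1.0618; dividend-adjusted growth = e^(0.06−0.02) = 1.0408.
Risk-neutral probability p = (1.0408 − 0.85)/(1.35 − 0.85) = 0.1908/0.5000 = 0.3816
Terminal stock prices: S_u = 121.5, S_d = 76.5
Terminal payoffs (S − K): max(9.5, 0) = 9.5, max(-35.5, 0) = 0
Node 0 (S = 90): V_0 = e^(−0.06)·[0.3816·9.5000 + 0.6184·0.0000] = 3.4143

€3.41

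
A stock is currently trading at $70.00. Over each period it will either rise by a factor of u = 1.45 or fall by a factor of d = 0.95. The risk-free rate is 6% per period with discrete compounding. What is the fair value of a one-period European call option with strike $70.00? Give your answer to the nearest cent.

Risk-neutral probability p = (1 + 0.06 − 0.95)/(1.45 − 0.95) = 0.1100/0.5000 = 0.2200
Terminal stock prices: S_u = 101.5, S_d = 66.5
Terminal payoffs (S − K): max(31.5, 0) = 31.5, max(-3.5, 0) = 0
Node 0 (S = 70): V_0 = 1/1.06·[0.2200·31.5000 + 0.7800·0.0000] = 6.5377

$6.54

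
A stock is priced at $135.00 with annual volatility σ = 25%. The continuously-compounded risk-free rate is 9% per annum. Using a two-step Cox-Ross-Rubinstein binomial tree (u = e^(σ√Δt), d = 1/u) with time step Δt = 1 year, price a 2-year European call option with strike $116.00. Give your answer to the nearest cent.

CRR parameters: u = e^(σ√Δt) = e^(0.25·√1) = 1.2840, d = 1/u = 0.7788
Per-period rate: rΔt = 0.09·1 = 0.09, so R = e^0.09 = 1.0942
Risk-neutral probability p = (e^0.09 − 0.7788)/(1.2840 − 0.7788) = 0.3154/0.5052 = 0.6242
Terminal stock prices: S_uu = 222.6, S_ud = 135, S_dd = 81.88
Terminal payoffs (S − K): max(106.6, 0) = 106.6, max(19, 0) = 19, max(-34.12, 0) = 0
Node u (S = 173.3): V_u = e^(−0.09)·[0.6242·106.5774 + 0.3758·19.0000] = 67.3274
Node d (S = 105.1): V_d = e^(−0.09)·[0.6242·19.0000 + 0.3758·0.0000] = 10.8395
Node 0 (S = 135): V_0 = e^(−0.09)·[0.6242·67.3274 + 0.3758·10.8395] = 42.1328

$42.13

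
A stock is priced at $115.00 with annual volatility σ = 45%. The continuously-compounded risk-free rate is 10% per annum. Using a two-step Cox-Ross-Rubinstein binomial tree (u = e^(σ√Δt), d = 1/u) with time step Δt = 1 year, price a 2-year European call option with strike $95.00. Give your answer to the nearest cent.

$47.00

CRR parameters: u = e^(σ√Δt) = e^(0.45·√1) = 1.5683, d = 1/u = 0.6376
Per-period rate: rΔt = 0.1·1 = 0.1, so R = e^0.1 = 1.1052
Risk-neutral probability p = (e^0.1 − 0.6376)/(1.5683 − 0.6376) = 0.4675/0.9307 = 0.5024
Terminal stock prices: S_uu = 282.9, S_ud = 115, S_dd = 46.76
Terminal payoffs (S − K): max(187.9, 0) = 187.9, max(20, 0) = 20, max(-48.24, 0) = 0
Node u (S = 180.4): V_u = e^(−0.1)·[0.5024·187.8544 + 0.4976·20.0000] = 94.3963
Node d (S = 73.33): V_d = e^(−0.1)·[0.5024·20.0000 + 0.4976·0.0000] = 9.0912
Node 0 (S = 115): V_0 = e^(−0.1)·[0.5024·94.3963 + 0.4976·9.0912] = 47.0022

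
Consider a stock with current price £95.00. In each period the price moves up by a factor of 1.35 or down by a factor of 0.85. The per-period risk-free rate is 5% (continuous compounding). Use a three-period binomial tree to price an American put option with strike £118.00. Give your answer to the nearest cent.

£24.30

Risk-neutral probability p = (e^0.05 − 0.85)/(1.35 − 0.85) = 0.2013/0.5000 = 0.4025
Terminal stock prices: S_uuu = 233.7, S_uud = 147.2, S_udd = 92.66, S_ddd = 58.34
Terminal payoffs (K − S): max(-115.7, 0) = 0, max(-29.17, 0) = 0, max(25.34, 0) = 25.34, max(59.66, 0) = 59.66
Node uu (S = 173.1): continuation = e^(−0.05)·[0.4025·0.0000 + 0.5975·0.0000] = 0.0000; exercise value = 0.0000 ≤ continuation, so V_uu = 0.0000
Node ud (S = 109): continuation = e^(−0.05)·[0.4025·0.0000 + 0.5975·25.3394] = 14.4009; exercise value = 8.9875 ≤ continuation, so V_ud = 14.4009
Node dd (S = 68.64): continuation = e^(−0.05)·[0.4025·25.3394 + 0.5975·59.6581] = 43.6076; exercise value = 49.3625 > continuation, so V_dd = 49.3625 (exercise)
Node u (S = 128.2): continuation = e^(−0.05)·[0.4025·0.0000 + 0.5975·14.4009] = 8.1843; exercise value = 0.0000 ≤ continuation, so V_u = 8.1843
Node d (S = 80.75): continuation = e^(−0.05)·[0.4025·14.4009 + 0.5975·49.3625] = 33.5679; exercise value = 37.2500 > continuation, so V_d = 37.2500 (exercise)
Node 0 (S = 95): continuation = e^(−0.05)·[0.4025·8.1843 + 0.5975·37.2500] = 24.3037; exercise value = 23.0000 ≤ continuation, so V_0 = 24.3037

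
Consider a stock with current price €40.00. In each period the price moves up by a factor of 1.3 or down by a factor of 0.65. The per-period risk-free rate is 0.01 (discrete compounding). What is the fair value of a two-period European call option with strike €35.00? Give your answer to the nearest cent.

€9.80

Risk-neutral probability p = (1 + 0.01 − 0.65)/(1.3 − 0.65) = 0.3600/0.6500 = 0.5538
Terminal stock prices: S_uu = 67.6, S_ud = 33.8, S_dd = 16.9
Terminal payoffs (S − K): max(32.6, 0) = 32.6, max(-1.2, 0) = 0, max(-18.1, 0) = 0
Node u (S = 52): V_u = 1/1.01·[0.5538·32.6000 + 0.4462·0.0000] = 17.8766
Node d (S = 26): V_d = 1/1.01·[0.5538·0.0000 + 0.4462·0.0000] = 0.0000
Node 0 (S = 40): V_0 = 1/1.01·[0.5538·17.8766 + 0.4462·0.0000] = 9.8029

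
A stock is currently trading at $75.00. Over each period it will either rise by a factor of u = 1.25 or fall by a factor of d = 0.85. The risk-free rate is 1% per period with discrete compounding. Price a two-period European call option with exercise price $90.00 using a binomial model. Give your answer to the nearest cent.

$4.26

Risk-neutral probability p = (1 + 0.01 − 0.85)/(1.25 − 0.85) = 0.1600/0.4000 = 0.4000
Terminal stock prices: S_uu = 117.2, S_ud = 79.69, S_dd = 54.19
Terminal payoffs (S − K): max(27.19, 0) = 27.19, max(-10.31, 0) = 0, max(-35.81, 0) = 0
Node u (S = 93.75): V_u = 1/1.01·[0.4000·27.1875 + 0.6000·0.0000] = 10.7673
Node d (S = 63.75): V_d = 1/1.01·[0.4000·0.0000 + 0.6000·0.0000] = 0.0000
Node 0 (S = 75): V_0 = 1/1.01·[0.4000·10.7673 + 0.6000·0.0000] = 4.2643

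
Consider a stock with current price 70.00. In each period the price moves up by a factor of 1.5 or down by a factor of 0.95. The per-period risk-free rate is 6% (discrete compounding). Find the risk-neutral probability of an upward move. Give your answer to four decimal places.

Risk-neutral probability p = (1 + 0.06 − 0.95)/(1.5 − 0.95) = 0.1100/0.5500 = 0.2000

p = 0.2000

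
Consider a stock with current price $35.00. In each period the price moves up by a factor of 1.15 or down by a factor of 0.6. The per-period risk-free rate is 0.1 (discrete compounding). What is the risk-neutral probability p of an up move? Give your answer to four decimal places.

Risk-neutral probability p = (1 + 0.1 − 0.6)/(1.15 − 0.6) = 0.5000/0.5500 = 0.9091

p = 0.9091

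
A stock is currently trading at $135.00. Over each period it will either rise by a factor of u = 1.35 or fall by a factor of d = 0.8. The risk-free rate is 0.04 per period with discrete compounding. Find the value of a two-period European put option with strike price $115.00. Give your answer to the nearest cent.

$8.40

Risk-neutral probability p = (1 + 0.04 − 0.8)/(1.35 − 0.8) = 0.2400/0.5500 = 0.4364
Terminal stock prices: S_uu = 246, S_ud = 145.8, S_dd = 86.4
Terminal payoffs (K − S): max(-131, 0) = 0, max(-30.8, 0) = 0, max(28.6, 0) = 28.6
Node u (S = 182.2): V_u = 1/1.04·[0.4364·0.0000 + 0.5636·0.0000] = 0.0000
Node d (S = 108): V_d = 1/1.04·[0.4364·0.0000 + 0.5636·28.6000] = 15.5000
Node 0 (S = 135): V_0 = 1/1.04·[0.4364·0.0000 + 0.5636·15.5000] = 8.4003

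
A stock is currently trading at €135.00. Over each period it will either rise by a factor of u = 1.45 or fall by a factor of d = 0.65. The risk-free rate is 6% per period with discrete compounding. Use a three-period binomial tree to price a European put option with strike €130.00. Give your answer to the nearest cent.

€23.55

Risk-neutral probability p = (1 + 0.06 − 0.65)/(1.45 − 0.65) = 0.4100/0.8000 = 0.5125
Terminal stock prices: S_uuu = 411.6, S_uud = 184.5, S_udd = 82.7, S_ddd = 37.07
Terminal payoffs (K − S): max(-281.6, 0) = 0, max(-54.49, 0) = 0, max(47.3, 0) = 47.3, max(92.93, 0) = 92.93
Node uu (S = 283.8): V_uu = 1/1.06·[0.5125·0.0000 + 0.4875·0.0000] = 0.0000
Node ud (S = 127.2): V_ud = 1/1.06·[0.5125·0.0000 + 0.4875·47.2956] = 21.7515
Node dd (S = 57.04): V_dd = 1/1.06·[0.5125·47.2956 + 0.4875·92.9256] = 65.6040
Node u (S = 195.8): V_u = 1/1.06·[0.5125·0.0000 + 0.4875·21.7515] = 10.0036
Node d (S = 87.75): V_d = 1/1.06·[0.5125·21.7515 + 0.4875·65.6040] = 40.6883
Node 0 (S = 135): V_0 = 1/1.06·[0.5125·10.0036 + 0.4875·40.6883] = 23.5495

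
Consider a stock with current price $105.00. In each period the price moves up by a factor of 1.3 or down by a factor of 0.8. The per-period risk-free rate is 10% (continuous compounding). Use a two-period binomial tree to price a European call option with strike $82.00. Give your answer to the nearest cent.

$39.70

Risk-neutral probability p = (e^0.1 − 0.8)/(1.3 − 0.8) = 0.3052/0.5000 = 0.6103
Terminal stock prices: S_uu = 177.5, S_ud = 109.2, S_dd = 67.2
Terminal payoffs (S − K): max(95.45, 0) = 95.45, max(27.2, 0) = 27.2, max(-14.8, 0) = 0
Node u (S = 136.5): V_u = e^(−0.1)·[0.6103·95.4500 + 0.3897·27.2000] = 62.3033
Node d (S = 84): V_d = e^(−0.1)·[0.6103·27.2000 + 0.3897·0.0000] = 15.0215
Node 0 (S = 105): V_0 = e^(−0.1)·[0.6103·62.3033 + 0.3897·15.0215] = 39.7039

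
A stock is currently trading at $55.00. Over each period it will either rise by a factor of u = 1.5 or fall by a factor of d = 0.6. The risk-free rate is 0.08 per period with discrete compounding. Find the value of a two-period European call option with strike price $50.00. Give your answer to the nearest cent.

Risk-neutral probability p = (1 + 0.08 − 0.6)/(1.5 − 0.6) = 0.4800/0.9000 = 0.5333
Terminal stock prices: S_uu = 123.8, S_ud = 49.5, S_dd = 19.8
Terminal payoffs (S − K): max(73.75, 0) = 73.75, max(-0.5, 0) = 0, max(-30.2, 0) = 0
Node u (S = 82.5): V_u = 1/1.08·[0.5333·73.7500 + 0.4667·0.0000] = 36.4198
Node d (S = 33): V_d = 1/1.08·[0.5333·0.0000 + 0.4667·0.0000] = 0.0000
Node 0 (S = 55): V_0 = 1/1.08·[0.5333·36.4198 + 0.4667·0.0000] = 17.9851

$17.99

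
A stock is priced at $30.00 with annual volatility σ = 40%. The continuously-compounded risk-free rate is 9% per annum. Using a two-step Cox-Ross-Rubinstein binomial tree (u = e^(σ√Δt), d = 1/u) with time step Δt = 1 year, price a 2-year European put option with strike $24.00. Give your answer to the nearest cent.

$2.06

CRR parameters: u = e^(σ√Δt) = e^(0.4·√1) = 1.4918, d = 1/u = 0.6703
Per-period rate: rΔt = 0.09·1 = 0.09, so R = e^0.09 = 1.0942
Risk-neutral probability p = (e^0.09 − 0.6703)/(1.4918 − 0.6703) = 0.4239/0.8215 = 0.5159
Terminal stock prices: S_uu = 66.77, S_ud = 30, S_dd = 13.48
Terminal payoffs (K − S): max(-42.77, 0) = 0, max(-6, 0) = 0, max(10.52, 0) = 10.52
Node u (S = 44.75): V_u = e^(−0.09)·[0.5159·0.0000 + 0.4841·0.0000] = 0.0000
Node d (S = 20.11): V_d = e^(−0.09)·[0.5159·0.0000 + 0.4841·10.5201] = 4.6540
Node 0 (S = 30): V_0 = e^(−0.09)·[0.5159·0.0000 + 0.4841·4.6540] = 2.0589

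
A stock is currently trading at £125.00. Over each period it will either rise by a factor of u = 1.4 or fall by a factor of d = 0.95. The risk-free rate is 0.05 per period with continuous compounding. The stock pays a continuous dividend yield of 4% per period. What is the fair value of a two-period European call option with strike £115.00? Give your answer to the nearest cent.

Per-period risk-free factor R = e^0.05 = 1.0513; dividend-adjusted growth = e^(0.05−0.04) = 1.0101.
Risk-neutral probability p = (1.0101 − 0.95)/(1.4 − 0.95) = 0.0601/0.4500 = 0.1334
Terminal stock prices: S_uu = 245, S_ud = 166.2, S_dd = 112.8
Terminal payoffs (S − K): max(130, 0) = 130, max(51.25, 0) = 51.25, max(-2.188, 0) = 0
Node u (S = 175): V_u = e^(−0.05)·[0.1334·130.0000 + 0.8666·51.2500] = 58.7468
Node d (S = 118.8): V_d = e^(−0.05)·[0.1334·51.2500 + 0.8666·0.0000] = 6.5055
Node 0 (S = 125): V_0 = e^(−0.05)·[0.1334·58.7468 + 0.8666·6.5055] = 12.8196

£12.82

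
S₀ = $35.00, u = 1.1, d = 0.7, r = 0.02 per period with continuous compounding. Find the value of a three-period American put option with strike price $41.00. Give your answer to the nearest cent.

Risk-neutral probability p = (e^0.02 − 0.7)/(1.1 − 0.7) = 0.3202/0.4000 = 0.8005
Terminal stock prices: S_uuu = 46.59, S_uud = 29.65, S_udd = 18.86, S_ddd = 12
Terminal payoffs (K − S): max(-5.585, 0) = 0, max(11.35, 0) = 11.35, max(22.14, 0) = 22.14, max(29, 0) = 29
Node uu (S = 42.35): continuation = e^(−0.02)·[0.8005·0.0000 + 0.1995·11.3550] = 2.2204; exercise value = 0.0000 ≤ continuation, so V_uu = 2.2204
Node ud (S = 26.95): continuation = e^(−0.02)·[0.8005·11.3550 + 0.1995·22.1350] = 13.2381; exercise value = 14.0500 > continuation, so V_ud = 14.0500 (exercise)
Node dd (S = 17.15): continuation = e^(−0.02)·[0.8005·22.1350 + 0.1995·28.9950] = 23.0381; exercise value = 23.8500 > continuation, so V_dd = 23.8500 (exercise)
Node u (S = 38.5): continuation = e^(−0.02)·[0.8005·2.2204 + 0.1995·14.0500] = 4.4897; exercise value = 2.5000 ≤ continuation, so V_u = 4.4897
Node d (S = 24.5): continuation = e^(−0.02)·[0.8005·14.0500 + 0.1995·23.8500] = 15.6881; exercise value = 16.5000 > continuation, so V_d = 16.5000 (exercise)
Node 0 (S = 35): continuation = e^(−0.02)·[0.8005·4.4897 + 0.1995·16.5000] = 6.7494; exercise value = 6.0000 ≤ continuation, so V_0 = 6.7494

$6.75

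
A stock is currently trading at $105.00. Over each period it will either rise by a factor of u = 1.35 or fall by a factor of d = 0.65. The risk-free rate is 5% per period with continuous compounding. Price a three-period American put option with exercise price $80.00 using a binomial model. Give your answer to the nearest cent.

$9.49

Risk-neutral probability p = (e^0.05 − 0.65)/(1.35 − 0.65) = 0.4013/0.7000 = 0.5732
Terminal stock prices: S_uuu = 258.3, S_uud = 124.4, S_udd = 59.89, S_ddd = 28.84
Terminal payoffs (K − S): max(-178.3, 0) = 0, max(-44.39, 0) = 0, max(20.11, 0) = 20.11, max(51.16, 0) = 51.16
Node uu (S = 191.4): continuation = e^(−0.05)·[0.5732·0.0000 + 0.4268·0.0000] = 0.0000; exercise value = 0.0000 ≤ continuation, so V_uu = 0.0000
Node ud (S = 92.14): continuation = e^(−0.05)·[0.5732·0.0000 + 0.4268·20.1106] = 8.1638; exercise value = 0.0000 ≤ continuation, so V_ud = 8.1638
Node dd (S = 44.36): continuation = e^(−0.05)·[0.5732·20.1106 + 0.4268·51.1644] = 31.7359; exercise value = 35.6375 > continuation, so V_dd = 35.6375 (exercise)
Node u (S = 141.8): continuation = e^(−0.05)·[0.5732·0.0000 + 0.4268·8.1638] = 3.3140; exercise value = 0.0000 ≤ continuation, so V_u = 3.3140
Node d (S = 68.25): continuation = e^(−0.05)·[0.5732·8.1638 + 0.4268·35.6375] = 18.9184; exercise value = 11.7500 ≤ continuation, so V_d = 18.9184
Node 0 (S = 105): continuation = e^(−0.05)·[0.5732·3.3140 + 0.4268·18.9184] = 9.4869; exercise value = 0.0000 ≤ continuation, so V_0 = 9.4869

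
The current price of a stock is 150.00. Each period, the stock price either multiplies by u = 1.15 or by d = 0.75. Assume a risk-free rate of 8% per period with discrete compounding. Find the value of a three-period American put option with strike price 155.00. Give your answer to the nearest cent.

Risk-neutral probability p = (1 + 0.08 − 0.75)/(1.15 − 0.75) = 0.3300/0.4000 = 0.8250
Terminal stock prices: S_uuu = 228.1, S_uud = 148.8, S_udd = 97.03, S_ddd = 63.28
Terminal payoffs (K − S): max(-73.13, 0) = 0, max(6.219, 0) = 6.219, max(57.97, 0) = 57.97, max(91.72, 0) = 91.72
Node uu (S = 198.4): continuation = 1/1.08·[0.8250·0.0000 + 0.1750·6.2188] = 1.0077; exercise value = 0.0000 ≤ continuation, so V_uu = 1.0077
Node ud (S = 129.4): continuation = 1/1.08·[0.8250·6.2188 + 0.1750·57.9688] = 14.1435; exercise value = 25.6250 > continuation, so V_ud = 25.6250 (exercise)
Node dd (S = 84.38): continuation = 1/1.08·[0.8250·57.9688 + 0.1750·91.7188] = 59.1435; exercise value = 70.6250 > continuation, so V_dd = 70.6250 (exercise)
Node u (S = 172.5): continuation = 1/1.08·[0.8250·1.0077 + 0.1750·25.6250] = 4.9219; exercise value = 0.0000 ≤ continuation, so V_u = 4.9219
Node d (S = 112.5): continuation = 1/1.08·[0.8250·25.6250 + 0.1750·70.6250] = 31.0185; exercise value = 42.5000 > continuation, so V_d = 42.5000 (exercise)
Node 0 (S = 150): continuation = 1/1.08·[0.8250·4.9219 + 0.1750·42.5000] = 10.6464; exercise value = 5.0000 ≤ continuation, so V_0 = 10.6464

10.65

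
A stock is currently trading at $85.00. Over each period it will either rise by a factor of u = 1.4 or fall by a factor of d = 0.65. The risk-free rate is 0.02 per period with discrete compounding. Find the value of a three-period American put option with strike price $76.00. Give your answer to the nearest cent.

Risk-neutral probability p = (1 + 0.02 − 0.65)/(1.4 − 0.65) = 0.3700/0.7500 = 0.4933
Terminal stock prices: S_uuu = 233.2, S_uud = 108.3, S_udd = 50.28, S_ddd = 23.34
Terminal payoffs (K − S): max(-157.2, 0) = 0, max(-32.29, 0) = 0, max(25.72, 0) = 25.72, max(52.66, 0) = 52.66
Node uu (S = 166.6): continuation = 1/1.02·[0.4933·0.0000 + 0.5067·0.0000] = 0.0000; exercise value = 0.0000 ≤ continuation, so V_uu = 0.0000
Node ud (S = 77.35): continuation = 1/1.02·[0.4933·0.0000 + 0.5067·25.7225] = 12.7772; exercise value = 0.0000 ≤ continuation, so V_ud = 12.7772
Node dd (S = 35.91): continuation = 1/1.02·[0.4933·25.7225 + 0.5067·52.6569] = 38.5973; exercise value = 40.0875 > continuation, so V_dd = 40.0875 (exercise)
Node u (S = 119): continuation = 1/1.02·[0.4933·0.0000 + 0.5067·12.7772] = 6.3468; exercise value = 0.0000 ≤ continuation, so V_u = 6.3468
Node d (S = 55.25): continuation = 1/1.02·[0.4933·12.7772 + 0.5067·40.0875] = 26.0926; exercise value = 20.7500 ≤ continuation, so V_d = 26.0926
Node 0 (S = 85): continuation = 1/1.02·[0.4933·6.3468 + 0.5067·26.0926] = 16.0307; exercise value = 0.0000 ≤ continuation, so V_0 = 16.0307

$16.03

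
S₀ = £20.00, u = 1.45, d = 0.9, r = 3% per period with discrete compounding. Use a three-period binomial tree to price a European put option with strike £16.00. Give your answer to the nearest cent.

Risk-neutral probability p = (1 + 0.03 − 0.9)/(1.45 − 0.9) = 0.1300/0.5500 = 0.2364
Terminal stock prices: S_uuu = 60.97, S_uud = 37.84, S_udd = 23.49, S_ddd = 14.58
Terminal payoffs (K − S): max(-44.97, 0) = 0, max(-21.84, 0) = 0, max(-7.49, 0) = 0, max(1.42, 0) = 1.42
Node uu (S = 42.05): V_uu = 1/1.03·[0.2364·0.0000 + 0.7636·0.0000] = 0.0000
Node ud (S = 26.1): V_ud = 1/1.03·[0.2364·0.0000 + 0.7636·0.0000] = 0.0000
Node dd (S = 16.2): V_dd = 1/1.03·[0.2364·0.0000 + 0.7636·1.4200] = 1.0528
Node u (S = 29): V_u = 1/1.03·[0.2364·0.0000 + 0.7636·0.0000] = 0.0000
Node d (S = 18): V_d = 1/1.03·[0.2364·0.0000 + 0.7636·1.0528] = 0.7805
Node 0 (S = 20): V_0 = 1/1.03·[0.2364·0.0000 + 0.7636·0.7805] = 0.5787

£0.58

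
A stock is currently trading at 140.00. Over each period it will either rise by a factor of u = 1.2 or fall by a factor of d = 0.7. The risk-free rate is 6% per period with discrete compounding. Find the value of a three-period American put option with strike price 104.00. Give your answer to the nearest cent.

Risk-neutral probability p = (1 + 0.06 − 0.7)/(1.2 − 0.7) = 0.3600/0.5000 = 0.7200
Terminal stock prices: S_uuu = 241.9, S_uud = 141.1, S_udd = 82.32, S_ddd = 48.02
Terminal payoffs (K − S): max(-137.9, 0) = 0, max(-37.12, 0) = 0, max(21.68, 0) = 21.68, max(55.98, 0) = 55.98
Node uu (S = 201.6): continuation = 1/1.06·[0.7200·0.0000 + 0.2800·0.0000] = 0.0000; exercise value = 0.0000 ≤ continuation, so V_uu = 0.0000
Node ud (S = 117.6): continuation = 1/1.06·[0.7200·0.0000 + 0.2800·21.6800] = 5.7268; exercise value = 0.0000 ≤ continuation, so V_ud = 5.7268
Node dd (S = 68.6): continuation = 1/1.06·[0.7200·21.6800 + 0.2800·55.9800] = 29.5132; exercise value = 35.4000 > continuation, so V_dd = 35.4000 (exercise)
Node u (S = 168): continuation = 1/1.06·[0.7200·0.0000 + 0.2800·5.7268] = 1.5127; exercise value = 0.0000 ≤ continuation, so V_u = 1.5127
Node d (S = 98): continuation = 1/1.06·[0.7200·5.7268 + 0.2800·35.4000] = 13.2408; exercise value = 6.0000 ≤ continuation, so V_d = 13.2408
Node 0 (S = 140): continuation = 1/1.06·[0.7200·1.5127 + 0.2800·13.2408] = 4.5251; exercise value = 0.0000 ≤ continuation, so V_0 = 4.5251

4.53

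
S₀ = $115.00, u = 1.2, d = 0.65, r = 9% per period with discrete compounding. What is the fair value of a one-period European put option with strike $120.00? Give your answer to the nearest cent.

Risk-neutral probability p = (1 + 0.09 − 0.65)/(1.2 − 0.65) = 0.4400/0.5500 = 0.8000
Terminal stock prices: S_u = 138, S_d = 74.75
Terminal payoffs (K − S): max(-18, 0) = 0, max(45.25, 0) = 45.25
Node 0 (S = 115): V_0 = 1/1.09·[0.8000·0.0000 + 0.2000·45.2500] = 8.3028

$8.30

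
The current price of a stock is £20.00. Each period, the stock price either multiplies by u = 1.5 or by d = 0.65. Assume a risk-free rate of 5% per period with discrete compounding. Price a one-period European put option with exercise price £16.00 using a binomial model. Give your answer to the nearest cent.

£1.51

Risk-neutral probability p = (1 + 0.05 − 0.65)/(1.5 − 0.65) = 0.4000/0.8500 = 0.4706
Terminal stock prices: S_u = 30, S_d = 13
Terminal payoffs (K − S): max(-14, 0) = 0, max(3, 0) = 3
Node 0 (S = 20): V_0 = 1/1.05·[0.4706·0.0000 + 0.5294·3.0000] = 1.5126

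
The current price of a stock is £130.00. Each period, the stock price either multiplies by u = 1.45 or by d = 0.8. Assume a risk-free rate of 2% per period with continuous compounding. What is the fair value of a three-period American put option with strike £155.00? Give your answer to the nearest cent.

£39.75

Risk-neutral probability p = (e^0.02 − 0.8)/(1.45 − 0.8) = 0.2202/0.6500 = 0.3388
Terminal stock prices: S_uuu = 396.3, S_uud = 218.7, S_udd = 120.6, S_ddd = 66.56
Terminal payoffs (K − S): max(-241.3, 0) = 0, max(-63.66, 0) = 0, max(34.36, 0) = 34.36, max(88.44, 0) = 88.44
Node uu (S = 273.3): continuation = e^(−0.02)·[0.3388·0.0000 + 0.6612·0.0000] = 0.0000; exercise value = 0.0000 ≤ continuation, so V_uu = 0.0000
Node ud (S = 150.8): continuation = e^(−0.02)·[0.3388·0.0000 + 0.6612·34.3600] = 22.2699; exercise value = 4.2000 ≤ continuation, so V_ud = 22.2699
Node dd (S = 83.2): continuation = e^(−0.02)·[0.3388·34.3600 + 0.6612·88.4400] = 68.7308; exercise value = 71.8000 > continuation, so V_dd = 71.8000 (exercise)
Node u (S = 188.5): continuation = e^(−0.02)·[0.3388·0.0000 + 0.6612·22.2699] = 14.4339; exercise value = 0.0000 ≤ continuation, so V_u = 14.4339
Node d (S = 104): continuation = e^(−0.02)·[0.3388·22.2699 + 0.6612·71.8000] = 53.9312; exercise value = 51.0000 ≤ continuation, so V_d = 53.9312
Node 0 (S = 130): continuation = e^(−0.02)·[0.3388·14.4339 + 0.6612·53.9312] = 39.7477; exercise value = 25.0000 ≤ continuation, so V_0 = 39.7477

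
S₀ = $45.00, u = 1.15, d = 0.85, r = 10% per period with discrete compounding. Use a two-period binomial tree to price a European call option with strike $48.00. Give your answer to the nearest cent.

$6.61

Risk-neutral probability p = (1 + 0.1 − 0.85)/(1.15 − 0.85) = 0.2500/0.3000 = 0.8333
Terminal stock prices: S_uu = 59.51, S_ud = 43.99, S_dd = 32.51
Terminal payoffs (S − K): max(11.51, 0) = 11.51, max(-4.013, 0) = 0, max(-15.49, 0) = 0
Node u (S = 51.75): V_u = 1/1.1·[0.8333·11.5125 + 0.1667·0.0000] = 8.7216
Node d (S = 38.25): V_d = 1/1.1·[0.8333·0.0000 + 0.1667·0.0000] = 0.0000
Node 0 (S = 45): V_0 = 1/1.1·[0.8333·8.7216 + 0.1667·0.0000] = 6.6073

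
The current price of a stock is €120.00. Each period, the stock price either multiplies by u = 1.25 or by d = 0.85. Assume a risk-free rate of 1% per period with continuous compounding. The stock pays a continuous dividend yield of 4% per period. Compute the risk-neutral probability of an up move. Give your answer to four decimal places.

p = 0.3011

Per-period risk-free factor R = e^0.01 = 1.0101; dividend-adjusted growth = e^(0.01−0.04) = 0.9704.
Risk-neutral probability p = (0.9704 − 0.85)/(1.25 − 0.85) = 0.1204/0.4000 = 0.3011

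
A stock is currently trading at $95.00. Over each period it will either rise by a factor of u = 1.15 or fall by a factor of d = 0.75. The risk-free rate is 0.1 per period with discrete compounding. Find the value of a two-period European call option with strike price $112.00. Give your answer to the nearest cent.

Risk-neutral probability p = (1 + 0.1 − 0.75)/(1.15 − 0.75) = 0.3500/0.4000 = 0.8750
Terminal stock prices: S_uu = 125.6, S_ud = 81.94, S_dd = 53.44
Terminal payoffs (S − K): max(13.64, 0) = 13.64, max(-30.06, 0) = 0, max(-58.56, 0) = 0
Node u (S = 109.2): V_u = 1/1.1·[0.8750·13.6375 + 0.1250·0.0000] = 10.8480
Node d (S = 71.25): V_d = 1/1.1·[0.8750·0.0000 + 0.1250·0.0000] = 0.0000
Node 0 (S = 95): V_0 = 1/1.1·[0.8750·10.8480 + 0.1250·0.0000] = 8.6291

$8.63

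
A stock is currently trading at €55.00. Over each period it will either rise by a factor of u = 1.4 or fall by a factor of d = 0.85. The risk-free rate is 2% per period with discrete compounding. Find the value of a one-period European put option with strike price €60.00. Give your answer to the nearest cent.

€8.98

Risk-neutral probability p = (1 + 0.02 − 0.85)/(1.4 − 0.85) = 0.1700/0.5500 = 0.3091
Terminal stock prices: S_u = 77, S_d = 46.75
Terminal payoffs (K − S): max(-17, 0) = 0, max(13.25, 0) = 13.25
Node 0 (S = 55): V_0 = 1/1.02·[0.3091·0.0000 + 0.6909·13.2500] = 8.9750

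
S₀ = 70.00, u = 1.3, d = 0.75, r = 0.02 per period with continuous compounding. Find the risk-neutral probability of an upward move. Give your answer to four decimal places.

Risk-neutral probability p = (e^0.02 − 0.75)/(1.3 − 0.75) = 0.2702/0.5500 = 0.4913

p = 0.4913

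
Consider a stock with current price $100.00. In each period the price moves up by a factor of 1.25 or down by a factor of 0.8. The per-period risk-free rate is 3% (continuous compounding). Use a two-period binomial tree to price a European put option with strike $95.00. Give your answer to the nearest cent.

$6.95

Risk-neutral probability p = (e^0.03 − 0.8)/(1.25 − 0.8) = 0.2305/0.4500 = 0.5121
Terminal stock prices: S_uu = 156.2, S_ud = 100, S_dd = 64
Terminal payoffs (K − S): max(-61.25, 0) = 0, max(-5, 0) = 0, max(31, 0) = 31
Node u (S = 125): V_u = e^(−0.03)·[0.5121·0.0000 + 0.4879·0.0000] = 0.0000
Node d (S = 80): V_d = e^(−0.03)·[0.5121·0.0000 + 0.4879·31.0000] = 14.6773
Node 0 (S = 100): V_0 = e^(−0.03)·[0.5121·0.0000 + 0.4879·14.6773] = 6.9491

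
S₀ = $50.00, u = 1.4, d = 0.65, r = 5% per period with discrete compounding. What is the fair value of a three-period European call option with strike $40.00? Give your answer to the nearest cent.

$20.89

Risk-neutral probability p = (1 + 0.05 − 0.65)/(1.4 − 0.65) = 0.4000/0.7500 = 0.5333
Terminal stock prices: S_uuu = 137.2, S_uud = 63.7, S_udd = 29.58, S_ddd = 13.73
Terminal payoffs (S − K): max(97.2, 0) = 97.2, max(23.7, 0) = 23.7, max(-10.42, 0) = 0, max(-26.27, 0) = 0
Node uu (S = 98): V_uu = 1/1.05·[0.5333·97.2000 + 0.4667·23.7000] = 59.9048
Node ud (S = 45.5): V_ud = 1/1.05·[0.5333·23.7000 + 0.4667·0.0000] = 12.0381
Node dd (S = 21.13): V_dd = 1/1.05·[0.5333·0.0000 + 0.4667·0.0000] = 0.0000
Node u (S = 70): V_u = 1/1.05·[0.5333·59.9048 + 0.4667·12.0381] = 35.7781
Node d (S = 32.5): V_d = 1/1.05·[0.5333·12.0381 + 0.4667·0.0000] = 6.1146
Node 0 (S = 50): V_0 = 1/1.05·[0.5333·35.7781 + 0.4667·6.1146] = 20.8906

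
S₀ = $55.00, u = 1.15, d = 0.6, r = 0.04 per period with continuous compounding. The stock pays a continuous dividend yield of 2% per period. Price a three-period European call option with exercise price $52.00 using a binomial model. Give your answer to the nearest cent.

Per-period risk-free factor R = e^0.04 = 1.0408; dividend-adjusted growth = e^(0.04−0.02) = 1.0202.
Risk-neutral probability p = (1.0202 − 0.6)/(1.15 − 0.6) = 0.4202/0.5500 = 0.7640
Terminal stock prices: S_uuu = 83.65, S_uud = 43.64, S_udd = 22.77, S_ddd = 11.88
Terminal payoffs (S − K): max(31.65, 0) = 31.65, max(-8.358, 0) = 0, max(-29.23, 0) = 0, max(-40.12, 0) = 0
Node uu (S = 72.74): V_uu = e^(−0.04)·[0.7640·31.6481 + 0.2360·0.0000] = 23.2312
Node ud (S = 37.95): V_ud = e^(−0.04)·[0.7640·0.0000 + 0.2360·0.0000] = 0.0000
Node dd (S = 19.8): V_dd = e^(−0.04)·[0.7640·0.0000 + 0.2360·0.0000] = 0.0000
Node u (S = 63.25): V_u = e^(−0.04)·[0.7640·23.2312 + 0.2360·0.0000] = 17.0527
Node d (S = 33): V_d = e^(−0.04)·[0.7640·0.0000 + 0.2360·0.0000] = 0.0000
Node 0 (S = 55): V_0 = e^(−0.04)·[0.7640·17.0527 + 0.2360·0.0000] = 12.5175

$12.52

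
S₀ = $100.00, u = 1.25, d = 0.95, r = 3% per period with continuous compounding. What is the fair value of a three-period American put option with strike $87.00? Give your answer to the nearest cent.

$0.45

Risk-neutral probability p = (e^0.03 − 0.95)/(1.25 − 0.95) = 0.0805/0.3000 = 0.2682
Terminal stock prices: S_uuu = 195.3, S_uud = 148.4, S_udd = 112.8, S_ddd = 85.74
Terminal payoffs (K − S): max(-108.3, 0) = 0, max(-61.44, 0) = 0, max(-25.81, 0) = 0, max(1.263, 0) = 1.263
Node uu (S = 156.2): continuation = e^(−0.03)·[0.2682·0.0000 + 0.7318·0.0000] = 0.0000; exercise value = 0.0000 ≤ continuation, so V_uu = 0.0000
Node ud (S = 118.8): continuation = e^(−0.03)·[0.2682·0.0000 + 0.7318·0.0000] = 0.0000; exercise value = 0.0000 ≤ continuation, so V_ud = 0.0000
Node dd (S = 90.25): continuation = e^(−0.03)·[0.2682·0.0000 + 0.7318·1.2625] = 0.8966; exercise value = 0.0000 ≤ continuation, so V_dd = 0.8966
Node u (S = 125): continuation = e^(−0.03)·[0.2682·0.0000 + 0.7318·0.0000] = 0.0000; exercise value = 0.0000 ≤ continuation, so V_u = 0.0000
Node d (S = 95): continuation = e^(−0.03)·[0.2682·0.0000 + 0.7318·0.8966] = 0.6368; exercise value = 0.0000 ≤ continuation, so V_d = 0.6368
Node 0 (S = 100): continuation = e^(−0.03)·[0.2682·0.0000 + 0.7318·0.6368] = 0.4522; exercise value = 0.0000 ≤ continuation, so V_0 = 0.4522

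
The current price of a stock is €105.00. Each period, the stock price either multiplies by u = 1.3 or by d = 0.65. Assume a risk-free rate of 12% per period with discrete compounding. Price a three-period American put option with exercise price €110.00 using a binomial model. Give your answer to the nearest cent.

Risk-neutral probability p = (1 + 0.12 − 0.65)/(1.3 − 0.65) = 0.4700/0.6500 = 0.7231
Terminal stock prices: S_uuu = 230.7, S_uud = 115.3, S_udd = 57.67, S_ddd = 28.84
Terminal payoffs (K − S): max(-120.7, 0) = 0, max(-5.343, 0) = 0, max(52.33, 0) = 52.33, max(81.16, 0) = 81.16
Node uu (S = 177.5): continuation = 1/1.12·[0.7231·0.0000 + 0.2769·0.0000] = 0.0000; exercise value = 0.0000 ≤ continuation, so V_uu = 0.0000
Node ud (S = 88.73): continuation = 1/1.12·[0.7231·0.0000 + 0.2769·52.3287] = 12.9384; exercise value = 21.2750 > continuation, so V_ud = 21.2750 (exercise)
Node dd (S = 44.36): continuation = 1/1.12·[0.7231·52.3287 + 0.2769·81.1644] = 53.8518; exercise value = 65.6375 > continuation, so V_dd = 65.6375 (exercise)
Node u (S = 136.5): continuation = 1/1.12·[0.7231·0.0000 + 0.2769·21.2750] = 5.2603; exercise value = 0.0000 ≤ continuation, so V_u = 5.2603
Node d (S = 68.25): continuation = 1/1.12·[0.7231·21.2750 + 0.2769·65.6375] = 29.9643; exercise value = 41.7500 > continuation, so V_d = 41.7500 (exercise)
Node 0 (S = 105): continuation = 1/1.12·[0.7231·5.2603 + 0.2769·41.7500] = 13.7189; exercise value = 5.0000 ≤ continuation, so V_0 = 13.7189

€13.72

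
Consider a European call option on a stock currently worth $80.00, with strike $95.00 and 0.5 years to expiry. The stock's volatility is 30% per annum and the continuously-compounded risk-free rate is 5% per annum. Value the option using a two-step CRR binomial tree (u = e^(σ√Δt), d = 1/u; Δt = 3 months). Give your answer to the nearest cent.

$3.22

CRR parameters: u = e^(σ√Δt) = e^(0.3·√0.25) = 1.1618, d = 1/u = 0.8607
Per-period rate: rΔt = 0.05·0.25 = 0.0125, so R = e^0.0125 = 1.0126
Risk-neutral probability p = (e^0.0125 − 0.8607)/(1.1618 − 0.8607) = 0.1519/0.3011 = 0.5043
Terminal stock prices: S_uu = 108, S_ud = 80, S_dd = 59.27
Terminal payoffs (S − K): max(12.99, 0) = 12.99, max(-15, 0) = 0, max(-35.73, 0) = 0
Node u (S = 92.95): V_u = e^(−0.0125)·[0.5043·12.9887 + 0.4957·0.0000] = 6.4694
Node d (S = 68.86): V_d = e^(−0.0125)·[0.5043·0.0000 + 0.4957·0.0000] = 0.0000
Node 0 (S = 80): V_0 = e^(−0.0125)·[0.5043·6.4694 + 0.4957·0.0000] = 3.2222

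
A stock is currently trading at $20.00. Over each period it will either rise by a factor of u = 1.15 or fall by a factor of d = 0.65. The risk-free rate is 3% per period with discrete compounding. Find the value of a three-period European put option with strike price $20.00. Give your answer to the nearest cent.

Risk-neutral probability p = (1 + 0.03 − 0.65)/(1.15 − 0.65) = 0.3800/0.5000 = 0.7600
Terminal stock prices: S_uuu = 30.42, S_uud = 17.19, S_udd = 9.718, S_ddd = 5.492
Terminal payoffs (K − S): max(-10.42, 0) = 0, max(2.808, 0) = 2.808, max(10.28, 0) = 10.28, max(14.51, 0) = 14.51
Node uu (S = 26.45): V_uu = 1/1.03·[0.7600·0.0000 + 0.2400·2.8075] = 0.6542
Node ud (S = 14.95): V_ud = 1/1.03·[0.7600·2.8075 + 0.2400·10.2825] = 4.4675
Node dd (S = 8.45): V_dd = 1/1.03·[0.7600·10.2825 + 0.2400·14.5075] = 10.9675
Node u (S = 23): V_u = 1/1.03·[0.7600·0.6542 + 0.2400·4.4675] = 1.5237
Node d (S = 13): V_d = 1/1.03·[0.7600·4.4675 + 0.2400·10.9675] = 5.8519
Node 0 (S = 20): V_0 = 1/1.03·[0.7600·1.5237 + 0.2400·5.8519] = 2.4878

$2.49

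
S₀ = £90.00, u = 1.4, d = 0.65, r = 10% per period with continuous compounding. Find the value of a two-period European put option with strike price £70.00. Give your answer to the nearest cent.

£4.05

Risk-neutral probability p = (e^0.1 − 0.65)/(1.4 − 0.65) = 0.4552/0.7500 = 0.6069
Terminal stock prices: S_uu = 176.4, S_ud = 81.9, S_dd = 38.03
Terminal payoffs (K − S): max(-106.4, 0) = 0, max(-11.9, 0) = 0, max(31.97, 0) = 31.97
Node u (S = 126): V_u = e^(−0.1)·[0.6069·0.0000 + 0.3931·0.0000] = 0.0000
Node d (S = 58.5): V_d = e^(−0.1)·[0.6069·0.0000 + 0.3931·31.9750] = 11.3734
Node 0 (S = 90): V_0 = e^(−0.1)·[0.6069·0.0000 + 0.3931·11.3734] = 4.0455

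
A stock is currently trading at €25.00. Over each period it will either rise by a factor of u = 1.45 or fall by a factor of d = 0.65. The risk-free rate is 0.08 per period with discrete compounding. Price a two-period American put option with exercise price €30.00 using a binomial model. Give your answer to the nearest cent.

€7.26

Risk-neutral probability p = (1 + 0.08 − 0.65)/(1.45 − 0.65) = 0.4300/0.8000 = 0.5375
Terminal stock prices: S_uu = 52.56, S_ud = 23.56, S_dd = 10.56
Terminal payoffs (K − S): max(-22.56, 0) = 0, max(6.438, 0) = 6.438, max(19.44, 0) = 19.44
Node u (S = 36.25): continuation = 1/1.08·[0.5375·0.0000 + 0.4625·6.4375] = 2.7568; exercise value = 0.0000 ≤ continuation, so V_u = 2.7568
Node d (S = 16.25): continuation = 1/1.08·[0.5375·6.4375 + 0.4625·19.4375] = 11.5278; exercise value = 13.7500 > continuation, so V_d = 13.7500 (exercise)
Node 0 (S = 25): continuation = 1/1.08·[0.5375·2.7568 + 0.4625·13.7500] = 7.2603; exercise value = 5.0000 ≤ continuation, so V_0 = 7.2603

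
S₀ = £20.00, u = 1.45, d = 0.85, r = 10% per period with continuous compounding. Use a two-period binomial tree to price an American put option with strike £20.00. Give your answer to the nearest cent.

Risk-neutral probability p = (e^0.1 − 0.85)/(1.45 − 0.85) = 0.2552/0.6000 = 0.4253
Terminal stock prices: S_uu = 42.05, S_ud = 24.65, S_dd = 14.45
Terminal payoffs (K − S): max(-22.05, 0) = 0, max(-4.65, 0) = 0, max(5.55, 0) = 5.55
Node u (S = 29): continuation = e^(−0.1)·[0.4253·0.0000 + 0.5747·0.0000] = 0.0000; exercise value = 0.0000 ≤ continuation, so V_u = 0.0000
Node d (S = 17): continuation = e^(−0.1)·[0.4253·0.0000 + 0.5747·5.5500] = 2.8861; exercise value = 3.0000 > continuation, so V_d = 3.0000 (exercise)
Node 0 (S = 20): continuation = e^(−0.1)·[0.4253·0.0000 + 0.5747·3.0000] = 1.5601; exercise value = 0.0000 ≤ continuation, so V_0 = 1.5601

£1.56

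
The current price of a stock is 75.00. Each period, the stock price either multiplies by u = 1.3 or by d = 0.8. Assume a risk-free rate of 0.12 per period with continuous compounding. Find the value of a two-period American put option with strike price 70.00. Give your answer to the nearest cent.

3.06

Risk-neutral probability p = (e^0.12 − 0.8)/(1.3 − 0.8) = 0.3275/0.5000 = 0.6550
Terminal stock prices: S_uu = 126.8, S_ud = 78, S_dd = 48
Terminal payoffs (K − S): max(-56.75, 0) = 0, max(-8, 0) = 0, max(22, 0) = 22
Node u (S = 97.5): continuation = e^(−0.12)·[0.6550·0.0000 + 0.3450·0.0000] = 0.0000; exercise value = 0.0000 ≤ continuation, so V_u = 0.0000
Node d (S = 60): continuation = e^(−0.12)·[0.6550·0.0000 + 0.3450·22.0000] = 6.7318; exercise value = 10.0000 > continuation, so V_d = 10.0000 (exercise)
Node 0 (S = 75): continuation = e^(−0.12)·[0.6550·0.0000 + 0.3450·10.0000] = 3.0599; exercise value = 0.0000 ≤ continuation, so V_0 = 3.0599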